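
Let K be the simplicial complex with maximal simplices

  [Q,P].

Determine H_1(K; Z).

H_1 = 0.

We work with the vertex ordering P < Q. The simplices of K, each written with vertices in increasing order, are:

  0-simplices (2): P, Q
  1-simplices (1): PQ

Hence C_0 ≅ Z^2, C_1 ≅ Z^1.

∂_1: C_1 → C_0 sends each edge [p,q] (with p < q) to q − p. For instance
  ∂PQ = Q − P.
As a 2×1 matrix over Z this has rank 1, with invariant factors (1).

Reading off H_k = ker ∂_k / im ∂_{k+1}:

  H_1: rank ker ∂_1 − rank ∂_2 = (1 − 1) − 0 = 0, and there is no ∂_2, so H_1 ≅ 0.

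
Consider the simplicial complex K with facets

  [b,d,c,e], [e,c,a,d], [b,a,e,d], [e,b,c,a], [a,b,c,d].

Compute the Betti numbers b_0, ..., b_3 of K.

b_0 = 1, b_1 = 0, b_2 = 0, b_3 = 1.

K has 5 vertices, 10 edges, 10 triangles, 5 3-simplices.
rank ∂_0 = 0, rank ∂_1 = 4 ⇒ b_0 = 5 − 0 − 4 = 1; all invariant factors of ∂_1 are 1 so no torsion. So H_0 ≅ Z.
rank ∂_1 = 4, rank ∂_2 = 6 ⇒ b_1 = 10 − 4 − 6 = 0; all invariant factors of ∂_2 are 1 so no torsion. So H_1 ≅ 0.
rank ∂_2 = 6, rank ∂_3 = 4 ⇒ b_2 = 10 − 6 − 4 = 0; all invariant factors of ∂_3 are 1 so no torsion. So H_2 ≅ 0.
rank ∂_3 = 4, rank ∂_4 = 0 ⇒ b_3 = 5 − 4 − 0 = 1. So H_3 ≅ Z.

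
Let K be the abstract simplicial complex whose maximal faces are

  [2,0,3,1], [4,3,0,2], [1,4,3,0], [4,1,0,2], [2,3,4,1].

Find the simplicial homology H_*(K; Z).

H_0 ≅ Z,  H_1 = 0,  H_2 = 0,  H_3 ≅ Z.

We work with the vertex ordering 0 < 1 < 2 < 3 < 4. The simplices of K, each written with vertices in increasing order, are:

  0-simplices (5): [0], [1], [2], [3], [4]
  1-simplices (10): [0,1], [0,2], [0,3], [0,4], [1,2], [1,3], [1,4], [2,3], [2,4], [3,4]
  2-simplices (10): [0,1,2], [0,1,3], [0,1,4], [0,2,3], [0,2,4], [0,3,4], [1,2,3], [1,2,4], [1,3,4], [2,3,4]
  3-simplices (5): [0,1,2,3], [0,1,2,4], [0,1,3,4], [0,2,3,4], [1,2,3,4]

so the chain groups are C_0 ≅ Z^5, C_1 ≅ Z^10, C_2 ≅ Z^10, C_3 ≅ Z^5.

The boundary map ∂_1: C_1 → C_0 maps an edge to its endpoints' difference, ∂[p,q] = q − p.
The 5×10 boundary matrix has rank 4 and Smith normal form diag(1,1,1,1).

Boundary ∂_2: C_2 → C_1 acts by ∂[p,q,r] = [q,r] − [p,r] + [p,q]. For instance
  ∂[0,1,2] = [1,2] − [0,2] + [0,1],
  ∂[2,3,4] = [3,4] − [2,4] + [2,3].
The resulting 10×10 matrix has rank 6, and its Smith normal form has invariant factors (1,1,1,1,1,1).

The boundary map ∂_3: C_3 → C_2 sends each 3-simplex σ to the alternating sum Σ_i (−1)^i (σ with its i-th vertex removed). For instance
  ∂[0,1,2,4] = [1,2,4] − [0,2,4] + [0,1,4] − [0,1,2],
  ∂[1,2,3,4] = [2,3,4] − [1,3,4] + [1,2,4] − [1,2,3].
This gives a 10×5 integer matrix of rank 4; reducing to Smith normal form yields diagonal entries (1,1,1,1).

Now H_k = ker ∂_k / im ∂_{k+1}, so:

  H_0: rank C_0 − rank ∂_1 = 5 − 4 = 1, and the invariant factors of ∂_1 are all 1, so H_0 = Z.
  H_1: rank ker ∂_1 − rank ∂_2 = (10 − 4) − 6 = 0, and the invariant factors of ∂_2 are all 1, so H_1 = 0.
  H_2: rank ker ∂_2 − rank ∂_3 = (10 − 6) − 4 = 0, and the invariant factors of ∂_3 are all 1, so H_2 = 0.
  H_3: rank ker ∂_3 − rank ∂_4 = (5 − 4) − 0 = 1, and there is no ∂_4, so H_3 = Z.

As a check, the Euler characteristic is 5 − 10 + 10 − 5 = 0, which agrees with 1 − 0 + 0 − 1 = 0.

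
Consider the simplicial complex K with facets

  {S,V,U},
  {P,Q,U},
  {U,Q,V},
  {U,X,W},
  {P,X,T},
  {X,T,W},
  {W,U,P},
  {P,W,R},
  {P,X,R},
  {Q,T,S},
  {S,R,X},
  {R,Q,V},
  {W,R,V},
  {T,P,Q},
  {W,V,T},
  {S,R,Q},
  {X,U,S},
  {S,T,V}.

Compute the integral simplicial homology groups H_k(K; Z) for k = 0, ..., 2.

H_0 ≅ Z,  H_1 ≅ Z ⊕ Z_2,  H_2 = 0.

Order the vertices as P < Q < R < S < T < U < V < W < X. Listing each simplex with vertices in this order, K has dimension 2 with simplices:

  0-simplices (9): P, Q, R, S, T, U, V, W, X
  1-simplices (27): PQ, PR, PT, PU, PW, PX, QR, QS, QT, QU, QV, RS, RV, RW, RX, ST, SU, SV, SX, TV, TW, TX, UV, UW, UX, VW, WX
  2-simplices (18): PQT, PQU, PRW, PRX, PTX, PUW, QRS, QRV, QST, QUV, RSX, RVW, STV, SUV, SUX, TVW, TWX, UWX

Hence C_0 ≅ Z^9, C_1 ≅ Z^27, C_2 ≅ Z^18.

∂_1: C_1 → C_0 is given by ∂[p,q] = [q] − [p].
The resulting 9×27 matrix has rank 8, and its Smith normal form has invariant factors (1,1,1,1,1,1,1,1).

∂_2: C_2 → C_1 maps a triangle to the signed sum of its edges. For instance
  ∂SUX = UX − SX + SU,
  ∂QST = ST − QT + QS.
This gives a 27×18 integer matrix of rank 18; reducing to Smith normal form yields diagonal entries (1,1,1,1,1,1,1,1,1,1,1,1,1,1,1,1,1,2).

From H_k ≅ ker(∂_k) / im(∂_{k+1}) we obtain:

  H_0: rank C_0 − rank ∂_1 = 9 − 8 = 1, and the invariant factors of ∂_1 are all 1, so H_0 ≅ Z.
  H_1: rank ker ∂_1 − rank ∂_2 = (27 − 8) − 18 = 1, and ∂_2 has invariant factor 2 > 1, so H_1 ≅ Z ⊕ Z_2.
  H_2: rank ker ∂_2 − rank ∂_3 = (18 − 18) − 0 = 0, and there is no ∂_3, so H_2 ≅ 0.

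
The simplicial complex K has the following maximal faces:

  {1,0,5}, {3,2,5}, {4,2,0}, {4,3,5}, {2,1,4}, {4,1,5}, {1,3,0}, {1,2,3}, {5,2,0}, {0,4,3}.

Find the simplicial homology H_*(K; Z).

H_0 ≅ Z,  H_1 ≅ Z/2Z,  H_2 = 0.

We work with the vertex ordering 0 < 1 < 2 < 3 < 4 < 5. The simplices of K, each written with vertices in increasing order, are:

  0-simplices (6): [0], [1], [2], [3], [4], [5]
  1-simplices (15): [0,1], [0,2], [0,3], [0,4], [0,5], [1,2], [1,3], [1,4], [1,5], [2,3], [2,4], [2,5], [3,4], [3,5], [4,5]
  2-simplices (10): [0,1,3], [0,1,5], [0,2,4], [0,2,5], [0,3,4], [1,2,3], [1,2,4], [1,4,5], [2,3,5], [3,4,5]

so the chain groups are C_0 ≅ Z^6, C_1 ≅ Z^15, C_2 ≅ Z^10.

Boundary ∂_1: C_1 → C_0 sends each edge [p,q] (with p < q) to q − p.
The resulting 6×15 matrix has rank 5, and its Smith normal form has invariant factors (1,1,1,1,1).

Boundary ∂_2: C_2 → C_1 maps a triangle to the signed sum of its edges. For instance
  ∂[1,4,5] = [4,5] − [1,5] + [1,4],
  ∂[0,2,4] = [2,4] − [0,4] + [0,2].
This gives a 15×10 integer matrix of rank 10; reducing to Smith normal form yields diagonal entries (1,1,1,1,1,1,1,1,1,2).

From H_k ≅ ker(∂_k) / im(∂_{k+1}) we obtain:

  H_0: rank C_0 − rank ∂_1 = 6 − 5 = 1, and the invariant factors of ∂_1 are all 1, so H_0 ≅ Z.
  H_1: rank ker ∂_1 − rank ∂_2 = (15 − 5) − 10 = 0, and ∂_2 has invariant factor 2 > 1, so H_1 ≅ Z/2Z.
  H_2: rank ker ∂_2 − rank ∂_3 = (10 − 10) − 0 = 0, and there is no ∂_3, so H_2 ≅ 0.

As a check, the Euler characteristic is 6 − 15 + 10 = 1, which agrees with 1 − 0 + 0 = 1.
(K is a triangulation of the real projective plane RP^2.)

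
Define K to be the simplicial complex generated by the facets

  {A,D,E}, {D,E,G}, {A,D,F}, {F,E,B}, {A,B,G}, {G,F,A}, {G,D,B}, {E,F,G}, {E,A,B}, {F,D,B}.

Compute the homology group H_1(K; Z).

Take the total order A < B < D < E < F < G on the vertex set. Then K (dimension 2) consists of the simplices:

  0-simplices (6): A, B, D, E, F, G
  1-simplices (15): AB, AD, AE, AF, AG, BD, BE, BF, BG, DE, DF, DG, EF, EG, FG
  2-simplices (10): ABE, ABG, ADE, ADF, AFG, BDF, BDG, BEF, DEG, EFG

giving chain groups C_0 ≅ Z^6, C_1 ≅ Z^15, C_2 ≅ Z^10.

The boundary map ∂_1: C_1 → C_0 is given by ∂[p,q] = [q] − [p].
As a 6×15 matrix over Z this has rank 5, with invariant factors (1,1,1,1,1).

∂_2: C_2 → C_1 maps a triangle to the signed sum of its edges. For instance
  ∂BDF = DF − BF + BD,
  ∂ABE = BE − AE + AB.
This gives a 15×10 integer matrix of rank 10; reducing to Smith normal form yields diagonal entries (1,1,1,1,1,1,1,1,1,2).

Computing H_k = (kernel of ∂_k) / (image of ∂_{k+1}):

  H_1: rank ker ∂_1 − rank ∂_2 = (15 − 5) − 10 = 0, and ∂_2 has invariant factor 2 > 1, so H_1 ≅ Z/2.

H_1 ≅ Z/2.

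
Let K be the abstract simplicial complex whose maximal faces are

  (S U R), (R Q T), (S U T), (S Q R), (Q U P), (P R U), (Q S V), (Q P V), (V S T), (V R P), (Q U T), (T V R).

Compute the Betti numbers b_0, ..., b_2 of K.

Fix the vertex order P < Q < R < S < T < U < V and write every simplex with vertices in increasing order. Then dim K = 2 and the simplices of K are:

  0-simplices (7): P, Q, R, S, T, U, V
  1-simplices (18): PQ, PR, PU, PV, QR, QS, QT, QU, QV, RS, RT, RU, RV, ST, SU, SV, TU, TV
  2-simplices (12): PQU, PQV, PRU, PRV, QRS, QRT, QSV, QTU, RSU, RTV, STU, STV

giving chain groups C_0 ≅ Z^7, C_1 ≅ Z^18, C_2 ≅ Z^12.

∂_1: C_1 → C_0 is given by ∂[p,q] = [q] − [p]. For instance
  ∂QS = S − Q.
This gives a 7×18 integer matrix of rank 6; reducing to Smith normal form yields diagonal entries (1,1,1,1,1,1).

Boundary ∂_2: C_2 → C_1 acts by ∂[p,q,r] = [q,r] − [p,r] + [p,q]. For instance
  ∂QTU = TU − QU + QT,
  ∂PQU = QU − PU + PQ.
As a 18×12 matrix over Z this has rank 12, with invariant factors (1,1,1,1,1,1,1,1,1,1,1,2).

Computing H_k = (kernel of ∂_k) / (image of ∂_{k+1}):

  H_0: rank C_0 − rank ∂_1 = 7 − 6 = 1, and the invariant factors of ∂_1 are all 1, so H_0 = Z.
  H_1: rank ker ∂_1 − rank ∂_2 = (18 − 6) − 12 = 0, and ∂_2 has invariant factor 2 > 1, so H_1 = Z/2.
  H_2: rank ker ∂_2 − rank ∂_3 = (12 − 12) − 0 = 0, and there is no ∂_3, so H_2 = 0.

As a check, the Euler characteristic is 7 − 18 + 12 = 1, which agrees with 1 − 0 + 0 = 1.

Hence the Betti numbers are b_0 = 1, b_1 = 0, b_2 = 0.

b_0 = 1, b_1 = 0, b_2 = 0.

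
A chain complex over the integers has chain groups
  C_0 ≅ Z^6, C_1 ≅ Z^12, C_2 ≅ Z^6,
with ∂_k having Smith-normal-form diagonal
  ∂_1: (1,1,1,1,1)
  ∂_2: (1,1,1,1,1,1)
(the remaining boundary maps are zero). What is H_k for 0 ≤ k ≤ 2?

H_0: b_0 = 6 − 0 − 5 = 1; torsion from ∂_1 factors > 1: none. So H_0 ≅ Z.
H_1: b_1 = 12 − 5 − 6 = 1; torsion from ∂_2 factors > 1: none. So H_1 ≅ Z.
H_2: b_2 = 6 − 6 − 0 = 0; torsion from ∂_3 factors > 1: none. So H_2 ≅ 0.

H_0 ≅ Z,  H_1 ≅ Z,  H_2 = 0.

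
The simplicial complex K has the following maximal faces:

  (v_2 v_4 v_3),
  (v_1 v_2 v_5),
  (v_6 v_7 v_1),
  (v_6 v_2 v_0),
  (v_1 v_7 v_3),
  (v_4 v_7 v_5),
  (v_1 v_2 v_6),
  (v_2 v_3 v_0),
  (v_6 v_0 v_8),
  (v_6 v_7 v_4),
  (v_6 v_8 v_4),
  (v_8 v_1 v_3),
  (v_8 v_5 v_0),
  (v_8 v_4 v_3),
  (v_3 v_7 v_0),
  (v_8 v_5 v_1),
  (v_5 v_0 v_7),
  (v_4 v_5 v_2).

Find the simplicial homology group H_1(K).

We work with the vertex ordering v_0 < v_1 < v_2 < v_3 < v_4 < v_5 < v_6 < v_7 < v_8. The simplices of K, each written with vertices in increasing order, are:

  0-simplices (9): [v_0], [v_1], [v_2], [v_3], [v_4], [v_5], [v_6], [v_7], [v_8]
  1-simplices (27): (27 of them)
  2-simplices (18): (18 of them)

Hence C_0 ≅ Z^9, C_1 ≅ Z^27, C_2 ≅ Z^18.

∂_1: C_1 → C_0 is given by ∂[p,q] = [q] − [p]. For instance
  ∂[v_1,v_5] = [v_5] − [v_1].
The 9×27 boundary matrix has rank 8 and Smith normal form diag(1,1,1,1,1,1,1,1).

∂_2: C_2 → C_1 sends each 2-simplex [p,q,r] to [q,r] − [p,r] + [p,q]. For instance
  ∂[v_0,v_5,v_7] = [v_5,v_7] − [v_0,v_7] + [v_0,v_5],
  ∂[v_1,v_2,v_5] = [v_2,v_5] − [v_1,v_5] + [v_1,v_2].
The 27×18 boundary matrix has rank 17 and Smith normal form diag(1,1,1,1,1,1,1,1,1,1,1,1,1,1,1,1,1).

Now H_k = ker ∂_k / im ∂_{k+1}, so:

  H_1: rank ker ∂_1 − rank ∂_2 = (27 − 8) − 17 = 2, and the invariant factors of ∂_2 are all 1, so H_1 ≅ Z^2.

H_1 = Z^2.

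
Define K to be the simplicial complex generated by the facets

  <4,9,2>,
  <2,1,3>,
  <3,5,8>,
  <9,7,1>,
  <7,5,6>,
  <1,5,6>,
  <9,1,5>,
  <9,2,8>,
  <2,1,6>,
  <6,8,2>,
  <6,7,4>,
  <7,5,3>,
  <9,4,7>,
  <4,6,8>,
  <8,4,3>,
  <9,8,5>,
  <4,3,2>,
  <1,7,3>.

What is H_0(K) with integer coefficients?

Fix the vertex order 1 < 2 < 3 < 4 < 5 < 6 < 7 < 8 < 9 and write every simplex with vertices in increasing order. Then dim K = 2 and the simplices of K are:

  0-simplices (9): [1], [2], [3], [4], [5], [6], [7], [8], [9]
  1-simplices (27): (27 of them)
  2-simplices (18): [1,2,3], [1,2,6], [1,3,7], [1,5,6], [1,5,9], [1,7,9], [2,3,4], [2,4,9], [2,6,8], [2,8,9], [3,4,8], [3,5,7], [3,5,8], [4,6,7], [4,6,8], [4,7,9], [5,6,7], [5,8,9]

Hence C_0 ≅ Z^9, C_1 ≅ Z^27, C_2 ≅ Z^18.

Boundary ∂_1: C_1 → C_0 sends each edge [p,q] (with p < q) to q − p. For instance
  ∂[6,7] = [7] − [6].
The resulting 9×27 matrix has rank 8, and its Smith normal form has invariant factors (1,1,1,1,1,1,1,1).

The boundary map ∂_2: C_2 → C_1 maps a triangle to the signed sum of its edges. For instance
  ∂[1,2,3] = [2,3] − [1,3] + [1,2],
  ∂[4,7,9] = [7,9] − [4,9] + [4,7].
This gives a 27×18 integer matrix of rank 18; reducing to Smith normal form yields diagonal entries (1,1,1,1,1,1,1,1,1,1,1,1,1,1,1,1,1,2).

From H_k ≅ ker(∂_k) / im(∂_{k+1}) we obtain:

  H_0: rank C_0 − rank ∂_1 = 9 − 8 = 1, and the invariant factors of ∂_1 are all 1, so H_0 = Z.

(K is a triangulation of the Klein bottle.)

H_0 ≅ Z.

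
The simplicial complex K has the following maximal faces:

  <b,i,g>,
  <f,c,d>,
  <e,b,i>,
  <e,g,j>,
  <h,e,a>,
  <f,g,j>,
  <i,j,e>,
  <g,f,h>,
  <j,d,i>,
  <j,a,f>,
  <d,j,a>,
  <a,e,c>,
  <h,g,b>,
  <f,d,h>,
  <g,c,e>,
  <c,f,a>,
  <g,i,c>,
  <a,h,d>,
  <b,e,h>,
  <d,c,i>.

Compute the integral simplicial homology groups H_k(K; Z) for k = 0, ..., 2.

We work with the vertex ordering a < b < c < d < e < f < g < h < i < j. The simplices of K, each written with vertices in increasing order, are:

  0-simplices (10): a, b, c, d, e, f, g, h, i, j
  1-simplices (30): ac, ad, ae, af, ah, aj, be, bg, bh, bi, cd, ce, cf, cg, ci, df, dh, di, dj, eg, eh, ei, ej, fg, fh, fj, gh, gi, gj, ij
  2-simplices (20): ace, acf, adh, adj, aeh, afj, beh, bei, bgh, bgi, cdf, cdi, ceg, cgi, dfh, dij, egj, eij, fgh, fgj

giving chain groups C_0 ≅ Z^10, C_1 ≅ Z^30, C_2 ≅ Z^20.

The boundary map ∂_1: C_1 → C_0 sends each edge [p,q] (with p < q) to q − p. For instance
  ∂cd = d − c.
The resulting 10×30 matrix has rank 9, and its Smith normal form has invariant factors (1,1,1,1,1,1,1,1,1).

∂_2: C_2 → C_1 sends each 2-simplex [p,q,r] to [q,r] − [p,r] + [p,q]. For instance
  ∂adj = dj − aj + ad,
  ∂adh = dh − ah + ad.
As a 30×20 matrix over Z this has rank 20, with invariant factors (1,1,1,1,1,1,1,1,1,1,1,1,1,1,1,1,1,1,1,2).

From H_k ≅ ker(∂_k) / im(∂_{k+1}) we obtain:

  H_0: rank C_0 − rank ∂_1 = 10 − 9 = 1, and the invariant factors of ∂_1 are all 1, so H_0 = Z.
  H_1: rank ker ∂_1 − rank ∂_2 = (30 − 9) − 20 = 1, and ∂_2 has invariant factor 2 > 1, so H_1 = Z ⊕ Z/2Z.
  H_2: rank ker ∂_2 − rank ∂_3 = (20 − 20) − 0 = 0, and there is no ∂_3, so H_2 = 0.

As a check, the Euler characteristic is 10 − 30 + 20 = 0, which agrees with 1 − 1 + 0 = 0.
(K is a triangulation of the Klein bottle.)

H_0 = Z,  H_1 = Z ⊕ Z/2Z,  H_2 = 0.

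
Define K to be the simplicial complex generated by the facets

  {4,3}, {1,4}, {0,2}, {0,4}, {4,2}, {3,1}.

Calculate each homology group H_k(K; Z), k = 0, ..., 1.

H_0 ≅ Z,  H_1 ≅ Z^2.

K has 5 vertices, 6 edges.
rank ∂_0 = 0, rank ∂_1 = 4 ⇒ b_0 = 5 − 0 − 4 = 1; all invariant factors of ∂_1 are 1 so no torsion. So H_0 ≅ Z.
rank ∂_1 = 4, rank ∂_2 = 0 ⇒ b_1 = 6 − 4 − 0 = 2. So H_1 ≅ Z^2.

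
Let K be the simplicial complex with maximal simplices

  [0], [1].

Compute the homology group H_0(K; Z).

H_0 ≅ Z^2.

Order the vertices as 0 < 1. Listing each simplex with vertices in this order, K has dimension 0 with simplices:

  0-simplices (2): [0], [1]

Hence C_0 ≅ Z^2.

Computing H_k = (kernel of ∂_k) / (image of ∂_{k+1}):

  H_0: rank C_0 − rank ∂_1 = 2 − 0 = 2, and there is no ∂_1, so H_0 ≅ Z^2.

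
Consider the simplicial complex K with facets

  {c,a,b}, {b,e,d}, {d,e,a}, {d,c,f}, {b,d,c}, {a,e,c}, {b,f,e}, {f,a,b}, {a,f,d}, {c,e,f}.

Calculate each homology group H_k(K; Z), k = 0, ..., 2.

K has 6 vertices, 15 edges, 10 triangles.
rank ∂_0 = 0, rank ∂_1 = 5 ⇒ b_0 = 6 − 0 − 5 = 1; all invariant factors of ∂_1 are 1 so no torsion. So H_0 ≅ Z.
rank ∂_1 = 5, rank ∂_2 = 10 ⇒ b_1 = 15 − 5 − 10 = 0; ∂_2 has invariant factor(s) [2] giving torsion. So H_1 ≅ Z/2Z.
rank ∂_2 = 10, rank ∂_3 = 0 ⇒ b_2 = 10 − 10 − 0 = 0. So H_2 ≅ 0.

H_0 = Z,  H_1 = Z/2Z,  H_2 = 0.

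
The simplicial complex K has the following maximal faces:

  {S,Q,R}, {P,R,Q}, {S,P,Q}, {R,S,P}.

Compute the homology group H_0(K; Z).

Take the total order P < Q < R < S on the vertex set. Then K (dimension 2) consists of the simplices:

  0-simplices (4): P, Q, R, S
  1-simplices (6): PQ, PR, PS, QR, QS, RS
  2-simplices (4): PQR, PQS, PRS, QRS

giving chain groups C_0 ≅ Z^4, C_1 ≅ Z^6, C_2 ≅ Z^4.

Boundary ∂_1: C_1 → C_0 maps an edge to its endpoints' difference, ∂[p,q] = q − p. For instance
  ∂PR = R − P.
This gives a 4×6 integer matrix of rank 3; reducing to Smith normal form yields diagonal entries (1,1,1).

The boundary map ∂_2: C_2 → C_1 acts by ∂[p,q,r] = [q,r] − [p,r] + [p,q]. For instance
  ∂PQS = QS − PS + PQ,
  ∂PRS = RS − PS + PR.
The resulting 6×4 matrix has rank 3, and its Smith normal form has invariant factors (1,1,1).

From H_k ≅ ker(∂_k) / im(∂_{k+1}) we obtain:

  H_0: rank C_0 − rank ∂_1 = 4 − 3 = 1, and the invariant factors of ∂_1 are all 1, so H_0 = Z.

H_0 ≅ Z.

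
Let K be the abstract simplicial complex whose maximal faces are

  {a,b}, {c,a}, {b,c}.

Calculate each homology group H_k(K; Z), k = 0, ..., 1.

Order the vertices as a < b < c. Listing each simplex with vertices in this order, K has dimension 1 with simplices:

  0-simplices (3): a, b, c
  1-simplices (3): ab, ac, bc

Hence C_0 ≅ Z^3, C_1 ≅ Z^3.

The boundary map ∂_1: C_1 → C_0 is given by ∂[p,q] = [q] − [p].
The 3×3 boundary matrix has rank 2 and Smith normal form diag(1,1).

Now H_k = ker ∂_k / im ∂_{k+1}, so:

  H_0: rank C_0 − rank ∂_1 = 3 − 2 = 1, and the invariant factors of ∂_1 are all 1, so H_0 ≅ Z.
  H_1: rank ker ∂_1 − rank ∂_2 = (3 − 2) − 0 = 1, and there is no ∂_2, so H_1 ≅ Z.

H_0 = Z,  H_1 = Z.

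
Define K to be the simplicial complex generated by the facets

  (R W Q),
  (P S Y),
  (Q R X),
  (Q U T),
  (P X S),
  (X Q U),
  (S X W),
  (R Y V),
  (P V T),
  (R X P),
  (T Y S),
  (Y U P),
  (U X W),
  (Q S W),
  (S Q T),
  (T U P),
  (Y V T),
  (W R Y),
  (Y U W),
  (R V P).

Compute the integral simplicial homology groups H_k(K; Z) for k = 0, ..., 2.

H_0 = Z,  H_1 = Z ⊕ Z/2Z,  H_2 = 0.

Order the vertices as P < Q < R < S < T < U < V < W < X < Y. Listing each simplex with vertices in this order, K has dimension 2 with simplices:

  0-simplices (10): P, Q, R, S, T, U, V, W, X, Y
  1-simplices (30): PR, PS, PT, PU, PV, PX, PY, QR, QS, QT, QU, QW, QX, RV, RW, RX, RY, ST, SW, SX, SY, TU, TV, TY, UW, UX, UY, VY, WX, WY
  2-simplices (20): PRV, PRX, PSX, PSY, PTU, PTV, PUY, QRW, QRX, QST, QSW, QTU, QUX, RVY, RWY, STY, SWX, TVY, UWX, UWY

Hence C_0 ≅ Z^10, C_1 ≅ Z^30, C_2 ≅ Z^20.

∂_1: C_1 → C_0 sends each edge [p,q] (with p < q) to q − p. For instance
  ∂PY = Y − P.
This gives a 10×30 integer matrix of rank 9; reducing to Smith normal form yields diagonal entries (1,1,1,1,1,1,1,1,1).

Boundary ∂_2: C_2 → C_1 acts by ∂[p,q,r] = [q,r] − [p,r] + [p,q]. For instance
  ∂PSY = SY − PY + PS,
  ∂PSX = SX − PX + PS.
The 30×20 boundary matrix has rank 20 and Smith normal form diag(1,1,1,1,1,1,1,1,1,1,1,1,1,1,1,1,1,1,1,2).

Computing H_k = (kernel of ∂_k) / (image of ∂_{k+1}):

  H_0: rank C_0 − rank ∂_1 = 10 − 9 = 1, and the invariant factors of ∂_1 are all 1, so H_0 ≅ Z.
  H_1: rank ker ∂_1 − rank ∂_2 = (30 − 9) − 20 = 1, and ∂_2 has invariant factor 2 > 1, so H_1 ≅ Z ⊕ Z/2Z.
  H_2: rank ker ∂_2 − rank ∂_3 = (20 − 20) − 0 = 0, and there is no ∂_3, so H_2 ≅ 0.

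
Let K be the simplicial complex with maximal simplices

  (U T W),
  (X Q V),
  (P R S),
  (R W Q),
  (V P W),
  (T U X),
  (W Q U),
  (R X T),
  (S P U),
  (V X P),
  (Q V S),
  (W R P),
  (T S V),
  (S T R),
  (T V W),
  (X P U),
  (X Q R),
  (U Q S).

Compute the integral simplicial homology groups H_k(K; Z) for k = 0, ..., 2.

H_0 = Z,  H_1 = Z^2,  H_2 = Z.

Take the total order P < Q < R < S < T < U < V < W < X on the vertex set. Then K (dimension 2) consists of the simplices:

  0-simplices (9): P, Q, R, S, T, U, V, W, X
  1-simplices (27): PR, PS, PU, PV, PW, PX, QR, QS, QU, QV, QW, QX, RS, RT, RW, RX, ST, SU, SV, TU, TV, TW, TX, UW, UX, VW, VX
  2-simplices (18): PRS, PRW, PSU, PUX, PVW, PVX, QRW, QRX, QSU, QSV, QUW, QVX, RST, RTX, STV, TUW, TUX, TVW

so the chain groups are C_0 ≅ Z^9, C_1 ≅ Z^27, C_2 ≅ Z^18.

∂_1: C_1 → C_0 sends each edge [p,q] (with p < q) to q − p. For instance
  ∂RT = T − R.
As a 9×27 matrix over Z this has rank 8, with invariant factors (1,1,1,1,1,1,1,1).

∂_2: C_2 → C_1 maps a triangle to the signed sum of its edges. For instance
  ∂QSV = SV − QV + QS,
  ∂PVX = VX − PX + PV.
The 27×18 boundary matrix has rank 17 and Smith normal form diag(1,1,1,1,1,1,1,1,1,1,1,1,1,1,1,1,1).

From H_k ≅ ker(∂_k) / im(∂_{k+1}) we obtain:

  H_0: rank C_0 − rank ∂_1 = 9 − 8 = 1, and the invariant factors of ∂_1 are all 1, so H_0 ≅ Z.
  H_1: rank ker ∂_1 − rank ∂_2 = (27 − 8) − 17 = 2, and the invariant factors of ∂_2 are all 1, so H_1 ≅ Z^2.
  H_2: rank ker ∂_2 − rank ∂_3 = (18 − 17) − 0 = 1, and there is no ∂_3, so H_2 ≅ Z.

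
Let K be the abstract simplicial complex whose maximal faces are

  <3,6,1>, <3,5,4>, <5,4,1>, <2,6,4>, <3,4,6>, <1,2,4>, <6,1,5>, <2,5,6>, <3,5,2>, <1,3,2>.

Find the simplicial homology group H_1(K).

K has 6 vertices, 15 edges, 10 triangles.
rank ∂_1 = 5, rank ∂_2 = 10 ⇒ b_1 = 15 − 5 − 10 = 0; ∂_2 has invariant factor(s) [2] giving torsion. So H_1 = Z/2.

H_1 ≅ Z/2.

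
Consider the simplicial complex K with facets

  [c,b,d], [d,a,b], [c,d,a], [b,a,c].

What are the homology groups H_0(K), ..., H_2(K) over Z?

H_0 = Z,  H_1 = 0,  H_2 = Z.

Fix the vertex order a < b < c < d and write every simplex with vertices in increasing order. Then dim K = 2 and the simplices of K are:

  0-simplices (4): a, b, c, d
  1-simplices (6): ab, ac, ad, bc, bd, cd
  2-simplices (4): abc, abd, acd, bcd

giving chain groups C_0 ≅ Z^4, C_1 ≅ Z^6, C_2 ≅ Z^4.

The boundary map ∂_1: C_1 → C_0 is given by ∂[p,q] = [q] − [p]. For instance
  ∂ac = c − a.
As a 4×6 matrix over Z this has rank 3, with invariant factors (1,1,1).

∂_2: C_2 → C_1 maps a triangle to the signed sum of its edges. For instance
  ∂acd = cd − ad + ac,
  ∂abd = bd − ad + ab.
This gives a 6×4 integer matrix of rank 3; reducing to Smith normal form yields diagonal entries (1,1,1).

Reading off H_k = ker ∂_k / im ∂_{k+1}:

  H_0: rank C_0 − rank ∂_1 = 4 − 3 = 1, and the invariant factors of ∂_1 are all 1, so H_0 ≅ Z.
  H_1: rank ker ∂_1 − rank ∂_2 = (6 − 3) − 3 = 0, and the invariant factors of ∂_2 are all 1, so H_1 ≅ 0.
  H_2: rank ker ∂_2 − rank ∂_3 = (4 − 3) − 0 = 1, and there is no ∂_3, so H_2 ≅ Z.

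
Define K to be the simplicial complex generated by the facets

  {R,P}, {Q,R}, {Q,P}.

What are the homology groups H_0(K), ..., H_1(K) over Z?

H_0 = Z,  H_1 = Z.

We work with the vertex ordering P < Q < R. The simplices of K, each written with vertices in increasing order, are:

  0-simplices (3): P, Q, R
  1-simplices (3): PQ, PR, QR

giving chain groups C_0 ≅ Z^3, C_1 ≅ Z^3.

Boundary ∂_1: C_1 → C_0 is given by ∂[p,q] = [q] − [p]. For instance
  ∂PQ = Q − P.
The 3×3 boundary matrix has rank 2 and Smith normal form diag(1,1).

From H_k ≅ ker(∂_k) / im(∂_{k+1}) we obtain:

  H_0: rank C_0 − rank ∂_1 = 3 − 2 = 1, and the invariant factors of ∂_1 are all 1, so H_0 = Z.
  H_1: rank ker ∂_1 − rank ∂_2 = (3 − 2) − 0 = 1, and there is no ∂_2, so H_1 = Z.

As a check, the Euler characteristic is 3 − 3 = 0, which agrees with 1 − 1 = 0.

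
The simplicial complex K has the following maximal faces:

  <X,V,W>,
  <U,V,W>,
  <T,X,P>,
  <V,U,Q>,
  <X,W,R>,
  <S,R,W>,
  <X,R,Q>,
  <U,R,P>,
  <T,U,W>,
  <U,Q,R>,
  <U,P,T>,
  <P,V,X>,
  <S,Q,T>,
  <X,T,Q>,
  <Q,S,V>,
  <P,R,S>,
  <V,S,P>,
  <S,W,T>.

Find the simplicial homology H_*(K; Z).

H_0 = Z,  H_1 = Z^2,  H_2 = Z.

Order the vertices as P < Q < R < S < T < U < V < W < X. Listing each simplex with vertices in this order, K has dimension 2 with simplices:

  0-simplices (9): P, Q, R, S, T, U, V, W, X
  1-simplices (27): PR, PS, PT, PU, PV, PX, QR, QS, QT, QU, QV, QX, RS, RU, RW, RX, ST, SV, SW, TU, TW, TX, UV, UW, VW, VX, WX
  2-simplices (18): PRS, PRU, PSV, PTU, PTX, PVX, QRU, QRX, QST, QSV, QTX, QUV, RSW, RWX, STW, TUW, UVW, VWX

Hence C_0 ≅ Z^9, C_1 ≅ Z^27, C_2 ≅ Z^18.

∂_1: C_1 → C_0 sends each edge [p,q] (with p < q) to q − p. For instance
  ∂RX = X − R.
This gives a 9×27 integer matrix of rank 8; reducing to Smith normal form yields diagonal entries (1,1,1,1,1,1,1,1).

The boundary map ∂_2: C_2 → C_1 sends each 2-simplex [p,q,r] to [q,r] − [p,r] + [p,q]. For instance
  ∂PRS = RS − PS + PR,
  ∂PSV = SV − PV + PS.
As a 27×18 matrix over Z this has rank 17, with invariant factors (1,1,1,1,1,1,1,1,1,1,1,1,1,1,1,1,1).

Reading off H_k = ker ∂_k / im ∂_{k+1}:

  H_0: rank C_0 − rank ∂_1 = 9 − 8 = 1, and the invariant factors of ∂_1 are all 1, so H_0 = Z.
  H_1: rank ker ∂_1 − rank ∂_2 = (27 − 8) − 17 = 2, and the invariant factors of ∂_2 are all 1, so H_1 = Z^2.
  H_2: rank ker ∂_2 − rank ∂_3 = (18 − 17) − 0 = 1, and there is no ∂_3, so H_2 = Z.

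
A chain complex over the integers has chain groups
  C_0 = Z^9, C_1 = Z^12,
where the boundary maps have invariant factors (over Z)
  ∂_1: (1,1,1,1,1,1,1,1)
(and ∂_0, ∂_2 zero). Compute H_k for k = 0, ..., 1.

H_0 ≅ Z,  H_1 ≅ Z^4.

H_0: b_0 = 9 − 0 − 8 = 1; torsion from ∂_1 factors > 1: none. So H_0 ≅ Z.
H_1: b_1 = 12 − 8 − 0 = 4; torsion from ∂_2 factors > 1: none. So H_1 ≅ Z^4.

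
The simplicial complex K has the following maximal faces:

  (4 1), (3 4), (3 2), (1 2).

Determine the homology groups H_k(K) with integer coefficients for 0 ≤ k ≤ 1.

H_0 = Z,  H_1 = Z.

We work with the vertex ordering 1 < 2 < 3 < 4. The simplices of K, each written with vertices in increasing order, are:

  0-simplices (4): [1], [2], [3], [4]
  1-simplices (4): [1,2], [1,4], [2,3], [3,4]

giving chain groups C_0 ≅ Z^4, C_1 ≅ Z^4.

Boundary ∂_1: C_1 → C_0 is given by ∂[p,q] = [q] − [p]. For instance
  ∂[3,4] = [4] − [3].
The 4×4 boundary matrix has rank 3 and Smith normal form diag(1,1,1).

Computing H_k = (kernel of ∂_k) / (image of ∂_{k+1}):

  H_0: rank C_0 − rank ∂_1 = 4 − 3 = 1, and the invariant factors of ∂_1 are all 1, so H_0 = Z.
  H_1: rank ker ∂_1 − rank ∂_2 = (4 − 3) − 0 = 1, and there is no ∂_2, so H_1 = Z.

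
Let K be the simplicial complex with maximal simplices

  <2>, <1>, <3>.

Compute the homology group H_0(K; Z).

H_0 ≅ Z^3.

Order the vertices as 1 < 2 < 3. Listing each simplex with vertices in this order, K has dimension 0 with simplices:

  0-simplices (3): [1], [2], [3]

Hence C_0 ≅ Z^3.

From H_k ≅ ker(∂_k) / im(∂_{k+1}) we obtain:

  H_0: rank C_0 − rank ∂_1 = 3 − 0 = 3, and there is no ∂_1, so H_0 = Z^3.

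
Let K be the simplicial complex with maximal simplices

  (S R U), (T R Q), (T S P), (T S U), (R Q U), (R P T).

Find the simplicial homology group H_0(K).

H_0 = Z.

Order the vertices as P < Q < R < S < T < U. Listing each simplex with vertices in this order, K has dimension 2 with simplices:

  0-simplices (6): P, Q, R, S, T, U
  1-simplices (12): PR, PS, PT, QR, QT, QU, RS, RT, RU, ST, SU, TU
  2-simplices (6): PRT, PST, QRT, QRU, RSU, STU

so the chain groups are C_0 ≅ Z^6, C_1 ≅ Z^12, C_2 ≅ Z^6.

The boundary map ∂_1: C_1 → C_0 is given by ∂[p,q] = [q] − [p]. For instance
  ∂PR = R − P.
As a 6×12 matrix over Z this has rank 5, with invariant factors (1,1,1,1,1).

Boundary ∂_2: C_2 → C_1 maps a triangle to the signed sum of its edges. For instance
  ∂STU = TU − SU + ST,
  ∂RSU = SU − RU + RS.
The resulting 12×6 matrix has rank 6, and its Smith normal form has invariant factors (1,1,1,1,1,1).

From H_k ≅ ker(∂_k) / im(∂_{k+1}) we obtain:

  H_0: rank C_0 − rank ∂_1 = 6 − 5 = 1, and the invariant factors of ∂_1 are all 1, so H_0 = Z.

(K is a triangulation of the cylinder S^1 x I.)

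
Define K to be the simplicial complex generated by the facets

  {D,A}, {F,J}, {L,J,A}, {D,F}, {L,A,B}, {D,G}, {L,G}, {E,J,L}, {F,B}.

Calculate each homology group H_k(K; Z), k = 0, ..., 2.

Take the total order A < B < D < E < F < G < J < L on the vertex set. Then K (dimension 2) consists of the simplices:

  0-simplices (8): A, B, D, E, F, G, J, L
  1-simplices (13): AB, AD, AJ, AL, BF, BL, DF, DG, EJ, EL, FJ, GL, JL
  2-simplices (3): ABL, AJL, EJL

so the chain groups are C_0 ≅ Z^8, C_1 ≅ Z^13, C_2 ≅ Z^3.

Boundary ∂_1: C_1 → C_0 sends each edge [p,q] (with p < q) to q − p. For instance
  ∂AJ = J − A.
The resulting 8×13 matrix has rank 7, and its Smith normal form has invariant factors (1,1,1,1,1,1,1).

∂_2: C_2 → C_1 maps a triangle to the signed sum of its edges. For instance
  ∂ABL = BL − AL + AB,
  ∂AJL = JL − AL + AJ.
The 13×3 boundary matrix has rank 3 and Smith normal form diag(1,1,1).

Now H_k = ker ∂_k / im ∂_{k+1}, so:

  H_0: rank C_0 − rank ∂_1 = 8 − 7 = 1, and the invariant factors of ∂_1 are all 1, so H_0 ≅ Z.
  H_1: rank ker ∂_1 − rank ∂_2 = (13 − 7) − 3 = 3, and the invariant factors of ∂_2 are all 1, so H_1 ≅ Z^3.
  H_2: rank ker ∂_2 − rank ∂_3 = (3 − 3) − 0 = 0, and there is no ∂_3, so H_2 ≅ 0.

As a check, the Euler characteristic is 8 − 13 + 3 = -2, which agrees with 1 − 3 + 0 = -2.

H_0 = Z,  H_1 = Z^3,  H_2 = 0.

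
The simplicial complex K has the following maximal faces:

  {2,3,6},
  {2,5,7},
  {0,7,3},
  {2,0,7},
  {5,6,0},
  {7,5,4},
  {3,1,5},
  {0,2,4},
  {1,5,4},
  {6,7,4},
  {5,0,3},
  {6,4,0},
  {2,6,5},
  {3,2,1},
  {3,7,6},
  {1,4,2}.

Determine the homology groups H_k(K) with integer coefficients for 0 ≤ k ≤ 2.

H_0 = Z,  H_1 = Z^2,  H_2 = Z.

Order the vertices as 0 < 1 < 2 < 3 < 4 < 5 < 6 < 7. Listing each simplex with vertices in this order, K has dimension 2 with simplices:

  0-simplices (8): [0], [1], [2], [3], [4], [5], [6], [7]
  1-simplices (24): (24 of them)
  2-simplices (16): [0,2,4], [0,2,7], [0,3,5], [0,3,7], [0,4,6], [0,5,6], [1,2,3], [1,2,4], [1,3,5], [1,4,5], [2,3,6], [2,5,6], [2,5,7], [3,6,7], [4,5,7], [4,6,7]

Hence C_0 ≅ Z^8, C_1 ≅ Z^24, C_2 ≅ Z^16.

The boundary map ∂_1: C_1 → C_0 sends each edge [p,q] (with p < q) to q − p.
The 8×24 boundary matrix has rank 7 and Smith normal form diag(1,1,1,1,1,1,1).

The boundary map ∂_2: C_2 → C_1 maps a triangle to the signed sum of its edges. For instance
  ∂[1,3,5] = [3,5] − [1,5] + [1,3],
  ∂[0,4,6] = [4,6] − [0,6] + [0,4].
The resulting 24×16 matrix has rank 15, and its Smith normal form has invariant factors (1,1,1,1,1,1,1,1,1,1,1,1,1,1,1).

Computing H_k = (kernel of ∂_k) / (image of ∂_{k+1}):

  H_0: rank C_0 − rank ∂_1 = 8 − 7 = 1, and the invariant factors of ∂_1 are all 1, so H_0 ≅ Z.
  H_1: rank ker ∂_1 − rank ∂_2 = (24 − 7) − 15 = 2, and the invariant factors of ∂_2 are all 1, so H_1 ≅ Z^2.
  H_2: rank ker ∂_2 − rank ∂_3 = (16 − 15) − 0 = 1, and there is no ∂_3, so H_2 ≅ Z.

As a check, the Euler characteristic is 8 − 24 + 16 = 0, which agrees with 1 − 2 + 1 = 0.
(K is a triangulation of the torus T^2.)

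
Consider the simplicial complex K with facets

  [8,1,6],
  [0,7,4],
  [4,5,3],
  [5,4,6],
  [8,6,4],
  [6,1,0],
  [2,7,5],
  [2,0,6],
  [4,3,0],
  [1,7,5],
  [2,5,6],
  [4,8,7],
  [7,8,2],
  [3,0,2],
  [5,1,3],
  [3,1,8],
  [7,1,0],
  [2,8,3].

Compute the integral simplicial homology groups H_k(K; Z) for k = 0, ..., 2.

We work with the vertex ordering 0 < 1 < 2 < 3 < 4 < 5 < 6 < 7 < 8. The simplices of K, each written with vertices in increasing order, are:

  0-simplices (9): [0], [1], [2], [3], [4], [5], [6], [7], [8]
  1-simplices (27): (27 of them)
  2-simplices (18): [0,1,6], [0,1,7], [0,2,3], [0,2,6], [0,3,4], [0,4,7], [1,3,5], [1,3,8], [1,5,7], [1,6,8], [2,3,8], [2,5,6], [2,5,7], [2,7,8], [3,4,5], [4,5,6], [4,6,8], [4,7,8]

so the chain groups are C_0 ≅ Z^9, C_1 ≅ Z^27, C_2 ≅ Z^18.

The boundary map ∂_1: C_1 → C_0 maps an edge to its endpoints' difference, ∂[p,q] = q − p. For instance
  ∂[0,3] = [3] − [0].
This gives a 9×27 integer matrix of rank 8; reducing to Smith normal form yields diagonal entries (1,1,1,1,1,1,1,1).

Boundary ∂_2: C_2 → C_1 sends each 2-simplex [p,q,r] to [q,r] − [p,r] + [p,q]. For instance
  ∂[1,3,8] = [3,8] − [1,8] + [1,3],
  ∂[2,5,7] = [5,7] − [2,7] + [2,5].
The 27×18 boundary matrix has rank 17 and Smith normal form diag(1,1,1,1,1,1,1,1,1,1,1,1,1,1,1,1,1).

Computing H_k = (kernel of ∂_k) / (image of ∂_{k+1}):

  H_0: rank C_0 − rank ∂_1 = 9 − 8 = 1, and the invariant factors of ∂_1 are all 1, so H_0 = Z.
  H_1: rank ker ∂_1 − rank ∂_2 = (27 − 8) − 17 = 2, and the invariant factors of ∂_2 are all 1, so H_1 = Z^2.
  H_2: rank ker ∂_2 − rank ∂_3 = (18 − 17) − 0 = 1, and there is no ∂_3, so H_2 = Z.

As a check, the Euler characteristic is 9 − 27 + 18 = 0, which agrees with 1 − 2 + 1 = 0.

H_0 = Z,  H_1 = Z^2,  H_2 = Z.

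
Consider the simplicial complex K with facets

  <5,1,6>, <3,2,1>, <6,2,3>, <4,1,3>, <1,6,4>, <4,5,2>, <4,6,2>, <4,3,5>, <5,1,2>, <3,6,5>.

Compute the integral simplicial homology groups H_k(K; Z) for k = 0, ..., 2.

H_0 = Z,  H_1 = Z_2,  H_2 = 0.

K has 6 vertices, 15 edges, 10 triangles.
rank ∂_0 = 0, rank ∂_1 = 5 ⇒ b_0 = 6 − 0 − 5 = 1; all invariant factors of ∂_1 are 1 so no torsion. So H_0 ≅ Z.
rank ∂_1 = 5, rank ∂_2 = 10 ⇒ b_1 = 15 − 5 − 10 = 0; ∂_2 has invariant factor(s) [2] giving torsion. So H_1 ≅ Z_2.
rank ∂_2 = 10, rank ∂_3 = 0 ⇒ b_2 = 10 − 10 − 0 = 0. So H_2 ≅ 0.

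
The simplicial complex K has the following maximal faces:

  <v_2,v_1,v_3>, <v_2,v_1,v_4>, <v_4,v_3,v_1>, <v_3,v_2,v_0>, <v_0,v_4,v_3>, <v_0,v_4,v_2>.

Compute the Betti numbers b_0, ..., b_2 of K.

We work with the vertex ordering v_0 < v_1 < v_2 < v_3 < v_4. The simplices of K, each written with vertices in increasing order, are:

  0-simplices (5): [v_0], [v_1], [v_2], [v_3], [v_4]
  1-simplices (9): [v_0,v_2], [v_0,v_3], [v_0,v_4], [v_1,v_2], [v_1,v_3], [v_1,v_4], [v_2,v_3], [v_2,v_4], [v_3,v_4]
  2-simplices (6): [v_0,v_2,v_3], [v_0,v_2,v_4], [v_0,v_3,v_4], [v_1,v_2,v_3], [v_1,v_2,v_4], [v_1,v_3,v_4]

giving chain groups C_0 ≅ Z^5, C_1 ≅ Z^9, C_2 ≅ Z^6.

Boundary ∂_1: C_1 → C_0 maps an edge to its endpoints' difference, ∂[p,q] = q − p.
As a 5×9 matrix over Z this has rank 4, with invariant factors (1,1,1,1).

∂_2: C_2 → C_1 sends each 2-simplex [p,q,r] to [q,r] − [p,r] + [p,q]. For instance
  ∂[v_1,v_3,v_4] = [v_3,v_4] − [v_1,v_4] + [v_1,v_3],
  ∂[v_0,v_2,v_3] = [v_2,v_3] − [v_0,v_3] + [v_0,v_2].
The 9×6 boundary matrix has rank 5 and Smith normal form diag(1,1,1,1,1).

From H_k ≅ ker(∂_k) / im(∂_{k+1}) we obtain:

  H_0: rank C_0 − rank ∂_1 = 5 − 4 = 1, and the invariant factors of ∂_1 are all 1, so H_0 = Z.
  H_1: rank ker ∂_1 − rank ∂_2 = (9 − 4) − 5 = 0, and the invariant factors of ∂_2 are all 1, so H_1 = 0.
  H_2: rank ker ∂_2 − rank ∂_3 = (6 − 5) − 0 = 1, and there is no ∂_3, so H_2 = Z.

(K is a triangulation of the 2-sphere S^2.)

Hence the Betti numbers are b_0 = 1, b_1 = 0, b_2 = 1.

b_0 = 1, b_1 = 0, b_2 = 1.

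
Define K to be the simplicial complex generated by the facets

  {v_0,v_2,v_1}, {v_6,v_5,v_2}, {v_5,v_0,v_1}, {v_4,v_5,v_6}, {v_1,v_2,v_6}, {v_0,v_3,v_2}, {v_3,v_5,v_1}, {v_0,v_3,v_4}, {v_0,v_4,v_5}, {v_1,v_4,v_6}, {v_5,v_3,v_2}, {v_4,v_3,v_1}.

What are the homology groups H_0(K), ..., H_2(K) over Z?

H_0 = Z,  H_1 = Z/2Z,  H_2 = 0.

Order the vertices as v_0 < v_1 < v_2 < v_3 < v_4 < v_5 < v_6. Listing each simplex with vertices in this order, K has dimension 2 with simplices:

  0-simplices (7): [v_0], [v_1], [v_2], [v_3], [v_4], [v_5], [v_6]
  1-simplices (18): (18 of them)
  2-simplices (12): (12 of them)

so the chain groups are C_0 ≅ Z^7, C_1 ≅ Z^18, C_2 ≅ Z^12.

∂_1: C_1 → C_0 is given by ∂[p,q] = [q] − [p].
As a 7×18 matrix over Z this has rank 6, with invariant factors (1,1,1,1,1,1).

Boundary ∂_2: C_2 → C_1 acts by ∂[p,q,r] = [q,r] − [p,r] + [p,q]. For instance
  ∂[v_1,v_4,v_6] = [v_4,v_6] − [v_1,v_6] + [v_1,v_4],
  ∂[v_1,v_3,v_5] = [v_3,v_5] − [v_1,v_5] + [v_1,v_3].
As a 18×12 matrix over Z this has rank 12, with invariant factors (1,1,1,1,1,1,1,1,1,1,1,2).

Reading off H_k = ker ∂_k / im ∂_{k+1}:

  H_0: rank C_0 − rank ∂_1 = 7 − 6 = 1, and the invariant factors of ∂_1 are all 1, so H_0 ≅ Z.
  H_1: rank ker ∂_1 − rank ∂_2 = (18 − 6) − 12 = 0, and ∂_2 has invariant factor 2 > 1, so H_1 ≅ Z/2Z.
  H_2: rank ker ∂_2 − rank ∂_3 = (12 − 12) − 0 = 0, and there is no ∂_3, so H_2 ≅ 0.

As a check, the Euler characteristic is 7 − 18 + 12 = 1, which agrees with 1 − 0 + 0 = 1.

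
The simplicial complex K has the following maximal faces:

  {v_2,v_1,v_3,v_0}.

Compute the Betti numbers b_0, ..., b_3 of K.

Order the vertices as v_0 < v_1 < v_2 < v_3. Listing each simplex with vertices in this order, K has dimension 3 with simplices:

  0-simplices (4): [v_0], [v_1], [v_2], [v_3]
  1-simplices (6): [v_0,v_1], [v_0,v_2], [v_0,v_3], [v_1,v_2], [v_1,v_3], [v_2,v_3]
  2-simplices (4): [v_0,v_1,v_2], [v_0,v_1,v_3], [v_0,v_2,v_3], [v_1,v_2,v_3]
  3-simplices (1): [v_0,v_1,v_2,v_3]

Hence C_0 ≅ Z^4, C_1 ≅ Z^6, C_2 ≅ Z^4, C_3 ≅ Z^1.

The boundary map ∂_1: C_1 → C_0 maps an edge to its endpoints' difference, ∂[p,q] = q − p.
The 4×6 boundary matrix has rank 3 and Smith normal form diag(1,1,1).

The boundary map ∂_2: C_2 → C_1 acts by ∂[p,q,r] = [q,r] − [p,r] + [p,q]. For instance
  ∂[v_0,v_1,v_3] = [v_1,v_3] − [v_0,v_3] + [v_0,v_1],
  ∂[v_1,v_2,v_3] = [v_2,v_3] − [v_1,v_3] + [v_1,v_2].
As a 6×4 matrix over Z this has rank 3, with invariant factors (1,1,1).

∂_3: C_3 → C_2 sends each 3-simplex σ to the alternating sum Σ_i (−1)^i (σ with its i-th vertex removed). For instance
  ∂[v_0,v_1,v_2,v_3] = [v_1,v_2,v_3] − [v_0,v_2,v_3] + [v_0,v_1,v_3] − [v_0,v_1,v_2].
The 4×1 boundary matrix has rank 1 and Smith normal form diag(1).

Now H_k = ker ∂_k / im ∂_{k+1}, so:

  H_0: rank C_0 − rank ∂_1 = 4 − 3 = 1, and the invariant factors of ∂_1 are all 1, so H_0 ≅ Z.
  H_1: rank ker ∂_1 − rank ∂_2 = (6 − 3) − 3 = 0, and the invariant factors of ∂_2 are all 1, so H_1 ≅ 0.
  H_2: rank ker ∂_2 − rank ∂_3 = (4 − 3) − 1 = 0, and the invariant factors of ∂_3 are all 1, so H_2 ≅ 0.
  H_3: rank ker ∂_3 − rank ∂_4 = (1 − 1) − 0 = 0, and there is no ∂_4, so H_3 ≅ 0.

Hence the Betti numbers are b_0 = 1, b_1 = 0, b_2 = 0, b_3 = 0.

b_0 = 1, b_1 = 0, b_2 = 0, b_3 = 0.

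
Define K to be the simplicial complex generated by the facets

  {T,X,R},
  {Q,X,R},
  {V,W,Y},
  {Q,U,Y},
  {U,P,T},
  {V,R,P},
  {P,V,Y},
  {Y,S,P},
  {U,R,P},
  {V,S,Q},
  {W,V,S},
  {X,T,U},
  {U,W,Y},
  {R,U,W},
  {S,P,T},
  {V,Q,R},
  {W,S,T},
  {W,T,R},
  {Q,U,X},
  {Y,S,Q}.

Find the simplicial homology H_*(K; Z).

K has 10 vertices, 30 edges, 20 triangles.
rank ∂_0 = 0, rank ∂_1 = 9 ⇒ b_0 = 10 − 0 − 9 = 1; all invariant factors of ∂_1 are 1 so no torsion. So H_0 = Z.
rank ∂_1 = 9, rank ∂_2 = 20 ⇒ b_1 = 30 − 9 − 20 = 1; ∂_2 has invariant factor(s) [2] giving torsion. So H_1 = Z ⊕ Z_2.
rank ∂_2 = 20, rank ∂_3 = 0 ⇒ b_2 = 20 − 20 − 0 = 0. So H_2 = 0.

H_0 ≅ Z,  H_1 ≅ Z ⊕ Z_2,  H_2 = 0.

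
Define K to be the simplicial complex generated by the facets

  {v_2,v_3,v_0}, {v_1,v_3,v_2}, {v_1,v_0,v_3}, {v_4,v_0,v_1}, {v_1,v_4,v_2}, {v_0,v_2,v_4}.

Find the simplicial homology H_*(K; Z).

H_0 ≅ Z,  H_1 = 0,  H_2 ≅ Z.

K has 5 vertices, 9 edges, 6 triangles.
rank ∂_0 = 0, rank ∂_1 = 4 ⇒ b_0 = 5 − 0 − 4 = 1; all invariant factors of ∂_1 are 1 so no torsion. So H_0 = Z.
rank ∂_1 = 4, rank ∂_2 = 5 ⇒ b_1 = 9 − 4 − 5 = 0; all invariant factors of ∂_2 are 1 so no torsion. So H_1 = 0.
rank ∂_2 = 5, rank ∂_3 = 0 ⇒ b_2 = 6 − 5 − 0 = 1. So H_2 = Z.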